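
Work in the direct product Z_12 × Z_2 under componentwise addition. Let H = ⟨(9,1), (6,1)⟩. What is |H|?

8

|⟨(9,1)⟩| = 4 and |⟨(6,1)⟩| = 2, so |H| is a multiple of lcm(4, 2) = 4 and divides |G| = 24.
Closing under the operation: H = {(0,0), (0,1), (3,0), (3,1), (6,0), (6,1), (9,0), (9,1)}, so |H| = 8.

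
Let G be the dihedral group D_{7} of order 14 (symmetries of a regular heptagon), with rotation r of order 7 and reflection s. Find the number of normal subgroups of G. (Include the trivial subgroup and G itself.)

G has 10 subgroups. Checking conjugation-invariance by order — order 1: 1/1 normal; order 2: 0/7 normal; order 7: 1/1 normal; order 14: 1/1 normal.
Total normal subgroups: 3.

3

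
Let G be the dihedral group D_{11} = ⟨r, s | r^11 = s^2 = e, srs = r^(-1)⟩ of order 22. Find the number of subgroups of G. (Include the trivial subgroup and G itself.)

14

|G| = 22, so by Lagrange every subgroup order divides 22. Divisors: 1, 2, 11, 22.
Subgroups by order — order 1: 1; order 2: 11; order 11: 1; order 22: 1.
Total: 1 + 11 + 1 + 1 = 14.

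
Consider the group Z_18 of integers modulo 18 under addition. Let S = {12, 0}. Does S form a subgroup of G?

No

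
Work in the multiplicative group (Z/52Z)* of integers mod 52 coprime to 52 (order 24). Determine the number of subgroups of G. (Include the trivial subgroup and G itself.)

16

|G| = 24, so by Lagrange every subgroup order divides 24. Divisors: 1, 2, 3, 4, 6, 8, 12, 24.
Subgroups by order — order 1: 1; order 2: 3; order 3: 1; order 4: 3; order 6: 3; order 8: 1; order 12: 3; order 24: 1.
Total: 1 + 3 + 1 + 3 + 3 + 1 + 3 + 1 = 16.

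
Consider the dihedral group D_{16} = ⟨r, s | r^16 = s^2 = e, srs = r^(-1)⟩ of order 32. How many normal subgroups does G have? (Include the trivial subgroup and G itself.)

G has 36 subgroups. Checking conjugation-invariance by order — order 1: 1/1 normal; order 2: 1/17 normal; order 4: 1/9 normal; order 8: 1/5 normal; order 16: 3/3 normal; order 32: 1/1 normal.
Total normal subgroups: 8.

8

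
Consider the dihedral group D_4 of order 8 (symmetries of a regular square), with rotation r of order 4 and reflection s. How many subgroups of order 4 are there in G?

3

|G| = 8 and 4 | 8, so subgroups of order 4 are possible by Lagrange.
The subgroups of order 4 are: {e, r, r^2, r^3}; {e, r^2, s, r^2s}; {e, r^2, rs, r^3s}.
So G has 3 subgroups of order 4.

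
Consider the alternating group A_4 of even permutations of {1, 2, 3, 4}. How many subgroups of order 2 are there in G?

|G| = 12 and 2 | 12, so subgroups of order 2 are possible by Lagrange.
The subgroups of order 2 are: {e, (1 2)(3 4)}; {e, (1 3)(2 4)}; {e, (1 4)(2 3)}.
So G has 3 subgroups of order 2.

3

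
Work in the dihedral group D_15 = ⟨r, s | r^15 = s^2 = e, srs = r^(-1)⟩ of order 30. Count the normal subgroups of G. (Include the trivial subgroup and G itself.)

G has 28 subgroups. Checking conjugation-invariance by order — order 1: 1/1 normal; order 2: 0/15 normal; order 3: 1/1 normal; order 5: 1/1 normal; order 6: 0/5 normal; order 10: 0/3 normal; order 15: 1/1 normal; order 30: 1/1 normal.
Total normal subgroups: 5.

5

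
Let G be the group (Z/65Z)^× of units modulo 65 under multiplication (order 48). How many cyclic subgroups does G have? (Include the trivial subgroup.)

A cyclic subgroup of order d is generated by each of its φ(d) elements of order d, so the cyclic subgroups of order d number (#elements of order d)/φ(d).
Cyclic subgroups by order — order 1: 1; order 2: 3; order 3: 1; order 4: 6; order 6: 3; order 12: 6.
Total: 20.

20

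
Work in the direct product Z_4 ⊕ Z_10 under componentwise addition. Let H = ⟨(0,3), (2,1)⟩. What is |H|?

|⟨(0,3)⟩| = 10 and |⟨(2,1)⟩| = 10, so |H| is a multiple of lcm(10, 10) = 10 and divides |G| = 40.
Closing under the operation: H = {(0,0), (0,1), (0,2), (0,3), (0,4), (0,5), (0,6), (0,7), (0,8), (0,9), (2,0), (2,1), (2,2), (2,3), (2,4), (2,5), (2,6), (2,7), (2,8), (2,9)}, so |H| = 20.

20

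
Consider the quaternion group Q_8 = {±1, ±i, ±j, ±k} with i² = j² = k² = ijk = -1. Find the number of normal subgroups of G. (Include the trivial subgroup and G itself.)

6

G has 6 subgroups. Checking conjugation-invariance by order — order 1: 1/1 normal; order 2: 1/1 normal; order 4: 3/3 normal; order 8: 1/1 normal.
Total normal subgroups: 6.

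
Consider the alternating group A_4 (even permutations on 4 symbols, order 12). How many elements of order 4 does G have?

0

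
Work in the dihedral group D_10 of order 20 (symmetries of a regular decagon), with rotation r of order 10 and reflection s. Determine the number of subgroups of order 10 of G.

3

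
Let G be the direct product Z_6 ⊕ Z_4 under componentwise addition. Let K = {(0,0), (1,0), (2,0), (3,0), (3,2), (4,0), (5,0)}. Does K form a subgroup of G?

|K| = 7 does not divide |G| = 24, so by Lagrange K is not a subgroup.

No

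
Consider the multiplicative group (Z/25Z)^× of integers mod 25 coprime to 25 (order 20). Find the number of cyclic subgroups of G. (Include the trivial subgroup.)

6

A cyclic subgroup of order d is generated by each of its φ(d) elements of order d, so the cyclic subgroups of order d number (#elements of order d)/φ(d).
Cyclic subgroups by order — order 1: 1; order 2: 1; order 4: 1; order 5: 1; order 10: 1; order 20: 1.
Total: 6.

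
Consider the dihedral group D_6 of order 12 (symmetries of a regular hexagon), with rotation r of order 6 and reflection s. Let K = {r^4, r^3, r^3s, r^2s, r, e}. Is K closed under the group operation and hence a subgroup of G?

r ∈ K but its inverse r^5 ∉ K, so K is not a subgroup.

No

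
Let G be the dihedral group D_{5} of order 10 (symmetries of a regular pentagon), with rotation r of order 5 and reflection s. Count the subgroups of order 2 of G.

5

|G| = 10 and 2 | 10, so subgroups of order 2 are possible by Lagrange.
The subgroups of order 2 are: {e, r^2s}; {e, r^3s}; {e, r^4s}; {e, rs}; … (5 in all).
So G has 5 subgroups of order 2.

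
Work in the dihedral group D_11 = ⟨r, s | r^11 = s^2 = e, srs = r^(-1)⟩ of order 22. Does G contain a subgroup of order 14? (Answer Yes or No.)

No

14 does not divide |G| = 22, so by Lagrange no subgroup of order 14 exists.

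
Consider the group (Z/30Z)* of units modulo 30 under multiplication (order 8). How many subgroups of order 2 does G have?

3

|G| = 8 and 2 | 8, so subgroups of order 2 are possible by Lagrange.
The subgroups of order 2 are: {1, 11}; {1, 19}; {1, 29}.
So G has 3 subgroups of order 2.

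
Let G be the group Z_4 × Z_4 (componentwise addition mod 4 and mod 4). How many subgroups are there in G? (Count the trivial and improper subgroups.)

|G| = 16, so by Lagrange every subgroup order divides 16. Divisors: 1, 2, 4, 8, 16.
Subgroups by order — order 1: 1; order 2: 3; order 4: 7; order 8: 3; order 16: 1.
Total: 1 + 3 + 7 + 3 + 1 = 15.

15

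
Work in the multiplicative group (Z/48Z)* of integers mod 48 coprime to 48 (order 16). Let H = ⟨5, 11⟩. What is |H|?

8

|⟨5⟩| = 4 and |⟨11⟩| = 4, so |H| is a multiple of lcm(4, 4) = 4 and divides |G| = 16.
Closing under the operation: H = {1, 5, 7, 11, 25, 29, 31, 35}, so |H| = 8.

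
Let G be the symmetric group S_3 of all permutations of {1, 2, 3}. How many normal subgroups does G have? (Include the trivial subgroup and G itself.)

3

G has 6 subgroups. Checking conjugation-invariance by order — order 1: 1/1 normal; order 2: 0/3 normal; order 3: 1/1 normal; order 6: 1/1 normal.
Total normal subgroups: 3.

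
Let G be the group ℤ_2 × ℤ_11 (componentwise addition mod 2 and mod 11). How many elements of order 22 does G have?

10

An element (a,b) has order lcm(ord(a), ord(b)); count pairs with lcm equal to 22.
Enumerating gives 10 such elements.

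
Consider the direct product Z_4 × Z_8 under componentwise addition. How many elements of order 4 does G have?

An element (a,b) has order lcm(ord(a), ord(b)); count pairs with lcm equal to 4.
Enumerating gives 12 such elements.

12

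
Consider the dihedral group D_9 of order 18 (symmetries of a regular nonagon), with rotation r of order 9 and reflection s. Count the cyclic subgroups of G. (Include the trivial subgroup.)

12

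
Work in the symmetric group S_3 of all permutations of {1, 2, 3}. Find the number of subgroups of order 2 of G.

|G| = 6 and 2 | 6, so subgroups of order 2 are possible by Lagrange.
The subgroups of order 2 are: {e, (1 2)}; {e, (1 3)}; {e, (2 3)}.
So G has 3 subgroups of order 2.

3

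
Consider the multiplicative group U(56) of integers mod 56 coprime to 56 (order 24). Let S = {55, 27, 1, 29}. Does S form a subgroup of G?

Yes

|S| = 4 divides |G| = 24, consistent with Lagrange.
S contains the identity, every element's inverse is in S, and S is closed under ·: it is a subgroup.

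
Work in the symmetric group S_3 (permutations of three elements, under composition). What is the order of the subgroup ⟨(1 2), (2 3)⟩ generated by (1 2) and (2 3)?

6

|⟨(1 2)⟩| = 2 and |⟨(2 3)⟩| = 2, so |H| is a multiple of lcm(2, 2) = 2 and divides |G| = 6.
Closing {(1 2), (2 3)} under the group operation gives all of G, so |H| = 6.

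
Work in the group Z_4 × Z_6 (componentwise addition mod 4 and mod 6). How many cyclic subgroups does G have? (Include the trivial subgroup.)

12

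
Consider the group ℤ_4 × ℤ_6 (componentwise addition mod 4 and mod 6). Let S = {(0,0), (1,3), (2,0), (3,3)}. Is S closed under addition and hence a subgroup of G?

|S| = 4 divides |G| = 24, consistent with Lagrange.
S contains the identity, every element's inverse is in S, and S is closed under +: it is a subgroup.
In fact S = ⟨(3,3)⟩.

Yes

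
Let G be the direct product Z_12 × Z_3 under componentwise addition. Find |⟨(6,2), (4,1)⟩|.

|⟨(6,2)⟩| = 6 and |⟨(4,1)⟩| = 3, so |H| is a multiple of lcm(6, 3) = 6 and divides |G| = 36.
Closing under the operation: H = {(0,0), (0,1), (0,2), (2,0), (2,1), (2,2), (4,0), (4,1), (4,2), (6,0), (6,1), (6,2), (8,0), (8,1), (8,2), (10,0), (10,1), (10,2)}, so |H| = 18.

18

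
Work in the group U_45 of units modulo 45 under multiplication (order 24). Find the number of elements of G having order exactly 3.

2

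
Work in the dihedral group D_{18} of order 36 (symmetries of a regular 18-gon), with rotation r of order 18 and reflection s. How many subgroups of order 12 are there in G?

3

|G| = 36 and 12 | 36, so subgroups of order 12 are possible by Lagrange.
The subgroups of order 12 are: {e, r^3, r^6, r^9, r^12, r^15, rs, r^4s, r^7s, r^10s, r^13s, r^16s}; {e, r^3, r^6, r^9, r^12, r^15, r^2s, r^5s, r^8s, r^11s, r^14s, r^17s}; {e, r^3, r^6, r^9, r^12, r^15, s, r^3s, r^6s, r^9s, r^12s, r^15s}.
So G has 3 subgroups of order 12.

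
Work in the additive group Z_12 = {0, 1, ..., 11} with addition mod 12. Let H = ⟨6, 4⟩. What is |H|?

6

|⟨6⟩| = 2 and |⟨4⟩| = 3, so |H| is a multiple of lcm(2, 3) = 6 and divides |G| = 12.
Closing under the operation: H = {0, 2, 4, 6, 8, 10}, so |H| = 6.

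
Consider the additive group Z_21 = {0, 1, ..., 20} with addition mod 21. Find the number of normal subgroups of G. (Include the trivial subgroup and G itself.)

G is abelian, so every subgroup is normal.
G has 4 subgroups in total, hence 4 normal subgroups.

4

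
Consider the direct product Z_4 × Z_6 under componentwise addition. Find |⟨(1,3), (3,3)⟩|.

4

|⟨(1,3)⟩| = 4 and |⟨(3,3)⟩| = 4, so |H| is a multiple of lcm(4, 4) = 4 and divides |G| = 24.
Closing under the operation: H = {(0,0), (1,3), (2,0), (3,3)}, so |H| = 4.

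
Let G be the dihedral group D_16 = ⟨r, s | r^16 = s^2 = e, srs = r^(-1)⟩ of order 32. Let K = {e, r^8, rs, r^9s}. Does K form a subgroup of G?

Yes

|K| = 4 divides |G| = 32, consistent with Lagrange.
K contains the identity, every element's inverse is in K, and K is closed under ·: it is a subgroup.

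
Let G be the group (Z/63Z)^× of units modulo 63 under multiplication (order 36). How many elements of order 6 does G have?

Enumerating element orders in G gives 24 elements of order 6.

24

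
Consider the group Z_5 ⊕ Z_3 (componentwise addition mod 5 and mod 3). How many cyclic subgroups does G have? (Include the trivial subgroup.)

4

A cyclic subgroup of order d is generated by each of its φ(d) elements of order d, so the cyclic subgroups of order d number (#elements of order d)/φ(d).
Cyclic subgroups by order — order 1: 1; order 3: 1; order 5: 1; order 15: 1.
Total: 4.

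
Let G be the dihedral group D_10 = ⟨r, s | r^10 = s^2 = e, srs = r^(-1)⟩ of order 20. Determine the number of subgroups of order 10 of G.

|G| = 20 and 10 | 20, so subgroups of order 10 are possible by Lagrange.
The subgroups of order 10 are: {e, r, r^2, r^3, r^4, r^5, r^6, r^7, r^8, r^9}; {e, r^2, r^4, r^6, r^8, s, r^2s, r^4s, r^6s, r^8s}; {e, r^2, r^4, r^6, r^8, rs, r^3s, r^5s, r^7s, r^9s}.
So G has 3 subgroups of order 10.

3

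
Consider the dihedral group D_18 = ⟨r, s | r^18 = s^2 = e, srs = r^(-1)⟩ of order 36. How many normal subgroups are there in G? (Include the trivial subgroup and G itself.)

9

G has 45 subgroups. Checking conjugation-invariance by order — order 1: 1/1 normal; order 2: 1/19 normal; order 3: 1/1 normal; order 4: 0/9 normal; order 6: 1/7 normal; order 9: 1/1 normal; order 12: 0/3 normal; order 18: 3/3 normal; order 36: 1/1 normal.
Total normal subgroups: 9.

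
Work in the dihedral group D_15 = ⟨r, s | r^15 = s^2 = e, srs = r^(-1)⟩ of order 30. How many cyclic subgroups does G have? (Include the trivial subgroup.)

19

A cyclic subgroup of order d is generated by each of its φ(d) elements of order d, so the cyclic subgroups of order d number (#elements of order d)/φ(d).
Cyclic subgroups by order — order 1: 1; order 2: 15; order 3: 1; order 5: 1; order 15: 1.
Total: 19.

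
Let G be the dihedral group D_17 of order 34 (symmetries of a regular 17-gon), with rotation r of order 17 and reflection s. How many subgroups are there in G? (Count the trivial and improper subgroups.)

|G| = 34, so by Lagrange every subgroup order divides 34. Divisors: 1, 2, 17, 34.
Subgroups by order — order 1: 1; order 2: 17; order 17: 1; order 34: 1.
Total: 1 + 17 + 1 + 1 = 20.

20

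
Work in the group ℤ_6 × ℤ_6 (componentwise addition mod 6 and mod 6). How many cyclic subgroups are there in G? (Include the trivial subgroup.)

20

A cyclic subgroup of order d is generated by each of its φ(d) elements of order d, so the cyclic subgroups of order d number (#elements of order d)/φ(d).
Cyclic subgroups by order — order 1: 1; order 2: 3; order 3: 4; order 6: 12.
Total: 20.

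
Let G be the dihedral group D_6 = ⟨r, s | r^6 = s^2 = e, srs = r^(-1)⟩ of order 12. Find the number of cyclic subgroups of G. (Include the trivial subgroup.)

10

Group the elements of G by the cyclic subgroup they generate; each cyclic subgroup of order d accounts for φ(d) elements.
Cyclic subgroups by order — order 1: 1; order 2: 7; order 3: 1; order 6: 1.
Total: 10.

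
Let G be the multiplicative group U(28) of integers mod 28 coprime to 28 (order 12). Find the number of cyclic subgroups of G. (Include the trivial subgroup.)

8

Each element a generates a cyclic subgroup ⟨a⟩; distinct elements may generate the same one (a cyclic group of order d has φ(d) generators).
Cyclic subgroups by order — order 1: 1; order 2: 3; order 3: 1; order 6: 3.
Total: 8.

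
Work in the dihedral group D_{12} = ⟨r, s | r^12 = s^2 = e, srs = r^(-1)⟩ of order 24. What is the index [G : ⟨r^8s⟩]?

12

|⟨r^8s⟩| = 2 and |G| = 24.
By Lagrange, [G : H] = |G|/|H| = 24/2 = 12.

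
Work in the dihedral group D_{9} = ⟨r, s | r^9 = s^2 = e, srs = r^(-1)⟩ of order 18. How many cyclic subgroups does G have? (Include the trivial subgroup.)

12

Group the elements of G by the cyclic subgroup they generate; each cyclic subgroup of order d accounts for φ(d) elements.
Cyclic subgroups by order — order 1: 1; order 2: 9; order 3: 1; order 9: 1.
Total: 12.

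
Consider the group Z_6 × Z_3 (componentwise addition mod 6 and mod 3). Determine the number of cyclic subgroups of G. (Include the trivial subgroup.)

Group the elements of G by the cyclic subgroup they generate; each cyclic subgroup of order d accounts for φ(d) elements.
Cyclic subgroups by order — order 1: 1; order 2: 1; order 3: 4; order 6: 4.
Total: 10.

10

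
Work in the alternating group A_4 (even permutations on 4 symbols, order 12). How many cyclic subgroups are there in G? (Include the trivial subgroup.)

8

A cyclic subgroup of order d is generated by each of its φ(d) elements of order d, so the cyclic subgroups of order d number (#elements of order d)/φ(d).
Cyclic subgroups by order — order 1: 1; order 2: 3; order 3: 4.
Total: 8.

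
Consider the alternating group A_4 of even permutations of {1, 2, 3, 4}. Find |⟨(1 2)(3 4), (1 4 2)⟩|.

12

|⟨(1 2)(3 4)⟩| = 2 and |⟨(1 4 2)⟩| = 3, so |H| is a multiple of lcm(2, 3) = 6 and divides |G| = 12.
Closing {(1 2)(3 4), (1 4 2)} under the group operation gives all of G, so |H| = 12.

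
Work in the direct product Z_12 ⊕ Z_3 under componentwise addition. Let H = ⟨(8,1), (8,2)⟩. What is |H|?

|⟨(8,1)⟩| = 3 and |⟨(8,2)⟩| = 3, so |H| is a multiple of lcm(3, 3) = 3 and divides |G| = 36.
Closing under the operation: H = {(0,0), (0,1), (0,2), (4,0), (4,1), (4,2), (8,0), (8,1), (8,2)}, so |H| = 9.

9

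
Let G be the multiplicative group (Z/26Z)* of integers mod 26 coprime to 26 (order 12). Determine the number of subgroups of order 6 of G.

|G| = 12 and 6 | 12, so subgroups of order 6 are possible by Lagrange.
The subgroups of order 6 are: {1, 3, 9, 17, 23, 25}.
So G has 1 subgroup of order 6.

1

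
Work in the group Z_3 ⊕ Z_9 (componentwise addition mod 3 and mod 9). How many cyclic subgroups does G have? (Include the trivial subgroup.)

8

Each element a generates a cyclic subgroup ⟨a⟩; distinct elements may generate the same one (a cyclic group of order d has φ(d) generators).
Cyclic subgroups by order — order 1: 1; order 3: 4; order 9: 3.
Total: 8.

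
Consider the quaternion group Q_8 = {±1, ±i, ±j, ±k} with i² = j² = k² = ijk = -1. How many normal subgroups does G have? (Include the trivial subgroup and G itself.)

6

G has 6 subgroups. Checking conjugation-invariance by order — order 1: 1/1 normal; order 2: 1/1 normal; order 4: 3/3 normal; order 8: 1/1 normal.
Total normal subgroups: 6.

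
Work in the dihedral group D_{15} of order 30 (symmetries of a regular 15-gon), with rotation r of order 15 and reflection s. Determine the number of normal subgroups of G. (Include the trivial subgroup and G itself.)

G has 28 subgroups. Checking conjugation-invariance by order — order 1: 1/1 normal; order 2: 0/15 normal; order 3: 1/1 normal; order 5: 1/1 normal; order 6: 0/5 normal; order 10: 0/3 normal; order 15: 1/1 normal; order 30: 1/1 normal.
Total normal subgroups: 5.

5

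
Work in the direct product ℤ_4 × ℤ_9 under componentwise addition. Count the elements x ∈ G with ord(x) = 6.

An element (a,b) has order lcm(ord(a), ord(b)); count pairs with lcm equal to 6.
Enumerating gives 2 such elements.

2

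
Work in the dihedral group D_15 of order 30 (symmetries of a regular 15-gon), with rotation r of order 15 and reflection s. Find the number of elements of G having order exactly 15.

The elements of order 15 are: r, r^2, r^4, r^7, r^8, r^11, r^13, r^14.
That's 8.

8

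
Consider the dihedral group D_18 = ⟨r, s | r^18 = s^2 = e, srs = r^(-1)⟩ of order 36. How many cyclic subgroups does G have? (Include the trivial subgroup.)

24

Each element a generates a cyclic subgroup ⟨a⟩; distinct elements may generate the same one (a cyclic group of order d has φ(d) generators).
Cyclic subgroups by order — order 1: 1; order 2: 19; order 3: 1; order 6: 1; order 9: 1; order 18: 1.
Total: 24.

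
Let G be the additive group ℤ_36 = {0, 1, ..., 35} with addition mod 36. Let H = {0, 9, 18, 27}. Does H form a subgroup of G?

Yes

|H| = 4 divides |G| = 36, consistent with Lagrange.
H contains the identity, every element's inverse is in H, and H is closed under +: it is a subgroup.
In fact H = ⟨9⟩.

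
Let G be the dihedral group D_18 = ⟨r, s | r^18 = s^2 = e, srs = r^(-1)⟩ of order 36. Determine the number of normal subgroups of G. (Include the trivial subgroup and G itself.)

9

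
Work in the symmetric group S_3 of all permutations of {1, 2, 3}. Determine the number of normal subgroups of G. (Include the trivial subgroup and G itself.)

3

G has 6 subgroups. Checking conjugation-invariance by order — order 1: 1/1 normal; order 2: 0/3 normal; order 3: 1/1 normal; order 6: 1/1 normal.
Total normal subgroups: 3.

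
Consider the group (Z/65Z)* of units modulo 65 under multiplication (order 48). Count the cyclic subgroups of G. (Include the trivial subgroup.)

20

Group the elements of G by the cyclic subgroup they generate; each cyclic subgroup of order d accounts for φ(d) elements.
Cyclic subgroups by order — order 1: 1; order 2: 3; order 3: 1; order 4: 6; order 6: 3; order 12: 6.
Total: 20.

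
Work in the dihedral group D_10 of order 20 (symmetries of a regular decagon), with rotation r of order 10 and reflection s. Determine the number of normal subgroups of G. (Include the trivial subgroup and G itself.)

7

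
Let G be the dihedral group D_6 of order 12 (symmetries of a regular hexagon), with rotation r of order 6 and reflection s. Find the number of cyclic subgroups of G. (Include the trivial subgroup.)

10

A cyclic subgroup of order d is generated by each of its φ(d) elements of order d, so the cyclic subgroups of order d number (#elements of order d)/φ(d).
Cyclic subgroups by order — order 1: 1; order 2: 7; order 3: 1; order 6: 1.
Total: 10.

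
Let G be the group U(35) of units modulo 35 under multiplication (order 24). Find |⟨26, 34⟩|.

|⟨26⟩| = 6 and |⟨34⟩| = 2, so |H| is a multiple of lcm(6, 2) = 6 and divides |G| = 24.
Closing under the operation: H = {1, 4, 6, 9, 11, 16, 19, 24, 26, 29, 31, 34}, so |H| = 12.

12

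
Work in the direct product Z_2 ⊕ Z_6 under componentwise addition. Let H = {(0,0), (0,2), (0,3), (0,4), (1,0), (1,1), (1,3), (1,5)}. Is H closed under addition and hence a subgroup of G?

No

|H| = 8 does not divide |G| = 12, so by Lagrange H is not a subgroup.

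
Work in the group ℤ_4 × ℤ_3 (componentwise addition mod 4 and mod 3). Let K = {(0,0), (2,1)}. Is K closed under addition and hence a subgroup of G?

No

(2,1) ∈ K but its inverse (2,2) ∉ K, so K is not a subgroup.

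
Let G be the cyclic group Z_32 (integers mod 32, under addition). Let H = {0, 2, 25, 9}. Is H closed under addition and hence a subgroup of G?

25 ∈ H but its inverse 7 ∉ H, so H is not a subgroup.

No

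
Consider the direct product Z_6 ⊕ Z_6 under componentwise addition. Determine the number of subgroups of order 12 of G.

4

|G| = 36 and 12 | 36, so subgroups of order 12 are possible by Lagrange.
The subgroups of order 12 are: {(0,0), (0,1), (0,2), (0,3), (0,4), (0,5), (3,0), (3,1), (3,2), (3,3), (3,4), (3,5)}; {(0,0), (0,3), (1,0), (1,3), (2,0), (2,3), (3,0), (3,3), (4,0), (4,3), (5,0), (5,3)}; {(0,0), (0,3), (1,1), (1,4), (2,2), (2,5), (3,0), (3,3), (4,1), (4,4), (5,2), (5,5)}; {(0,0), (0,3), (1,2), (1,5), (2,1), (2,4), (3,0), (3,3), (4,2), (4,5), (5,1), (5,4)}.
So G has 4 subgroups of order 12.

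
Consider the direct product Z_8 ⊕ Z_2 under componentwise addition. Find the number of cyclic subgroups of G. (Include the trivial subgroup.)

8

A cyclic subgroup of order d is generated by each of its φ(d) elements of order d, so the cyclic subgroups of order d number (#elements of order d)/φ(d).
Cyclic subgroups by order — order 1: 1; order 2: 3; order 4: 2; order 8: 2.
Total: 8.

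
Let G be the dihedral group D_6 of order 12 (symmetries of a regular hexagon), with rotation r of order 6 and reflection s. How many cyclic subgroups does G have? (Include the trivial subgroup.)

Each element a generates a cyclic subgroup ⟨a⟩; distinct elements may generate the same one (a cyclic group of order d has φ(d) generators).
Cyclic subgroups by order — order 1: 1; order 2: 7; order 3: 1; order 6: 1.
Total: 10.

10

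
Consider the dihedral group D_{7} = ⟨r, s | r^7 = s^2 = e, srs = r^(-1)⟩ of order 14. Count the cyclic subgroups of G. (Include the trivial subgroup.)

A cyclic subgroup of order d is generated by each of its φ(d) elements of order d, so the cyclic subgroups of order d number (#elements of order d)/φ(d).
Cyclic subgroups by order — order 1: 1; order 2: 7; order 7: 1.
Total: 9.

9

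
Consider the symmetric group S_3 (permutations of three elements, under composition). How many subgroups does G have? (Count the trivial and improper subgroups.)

|G| = 6, so by Lagrange every subgroup order divides 6. Divisors: 1, 2, 3, 6.
Subgroups by order — order 1: 1; order 2: 3; order 3: 1; order 6: 1.
Total: 1 + 3 + 1 + 1 = 6.

6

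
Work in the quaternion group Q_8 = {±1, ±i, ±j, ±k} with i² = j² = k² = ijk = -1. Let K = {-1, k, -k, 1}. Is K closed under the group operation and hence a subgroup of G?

|K| = 4 divides |G| = 8, consistent with Lagrange.
K contains the identity, every element's inverse is in K, and K is closed under ·: it is a subgroup.
In fact K = ⟨-k⟩.

Yes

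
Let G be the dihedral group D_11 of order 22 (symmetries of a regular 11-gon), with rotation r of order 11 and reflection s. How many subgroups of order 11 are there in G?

1

|G| = 22 and 11 | 22, so subgroups of order 11 are possible by Lagrange.
The subgroups of order 11 are: {e, r, r^2, r^3, r^4, r^5, r^6, r^7, r^8, r^9, r^10}.
So G has 1 subgroup of order 11.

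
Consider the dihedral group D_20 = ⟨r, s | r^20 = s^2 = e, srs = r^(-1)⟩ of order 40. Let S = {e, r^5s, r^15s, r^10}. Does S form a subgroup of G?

Yes

|S| = 4 divides |G| = 40, consistent with Lagrange.
S contains the identity, every element's inverse is in S, and S is closed under ·: it is a subgroup.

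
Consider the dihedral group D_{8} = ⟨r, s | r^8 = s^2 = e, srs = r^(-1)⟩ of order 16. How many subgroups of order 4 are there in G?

5

|G| = 16 and 4 | 16, so subgroups of order 4 are possible by Lagrange.
The subgroups of order 4 are: {e, r^2, r^4, r^6}; {e, r^4, r^2s, r^6s}; {e, r^4, r^3s, r^7s}; {e, r^4, s, r^4s}; … (5 in all).
So G has 5 subgroups of order 4.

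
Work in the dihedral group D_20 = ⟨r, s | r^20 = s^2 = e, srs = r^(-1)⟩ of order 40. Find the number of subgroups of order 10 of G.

|G| = 40 and 10 | 40, so subgroups of order 10 are possible by Lagrange.
The subgroups of order 10 are: {e, r^2, r^4, r^6, r^8, r^10, r^12, r^14, r^16, r^18}; {e, r^4, r^8, r^12, r^16, r^2s, r^6s, r^10s, r^14s, r^18s}; {e, r^4, r^8, r^12, r^16, r^3s, r^7s, r^11s, r^15s, r^19s}; {e, r^4, r^8, r^12, r^16, s, r^4s, r^8s, r^12s, r^16s}; … (5 in all).
So G has 5 subgroups of order 10.

5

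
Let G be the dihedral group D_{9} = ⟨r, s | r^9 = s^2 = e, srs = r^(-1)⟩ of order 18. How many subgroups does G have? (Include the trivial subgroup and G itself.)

16

|G| = 18, so by Lagrange every subgroup order divides 18. Divisors: 1, 2, 3, 6, 9, 18.
Subgroups by order — order 1: 1; order 2: 9; order 3: 1; order 6: 3; order 9: 1; order 18: 1.
Total: 1 + 9 + 1 + 3 + 1 + 1 = 16.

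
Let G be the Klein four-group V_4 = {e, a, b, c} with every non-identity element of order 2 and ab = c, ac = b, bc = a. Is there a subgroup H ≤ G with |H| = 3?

No

3 does not divide |G| = 4, so by Lagrange no subgroup of order 3 exists.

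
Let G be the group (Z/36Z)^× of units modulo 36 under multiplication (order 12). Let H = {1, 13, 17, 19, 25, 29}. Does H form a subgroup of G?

29 ∈ H but its inverse 5 ∉ H, so H is not a subgroup.

No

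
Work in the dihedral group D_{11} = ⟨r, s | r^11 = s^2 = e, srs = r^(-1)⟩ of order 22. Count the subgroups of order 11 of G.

|G| = 22 and 11 | 22, so subgroups of order 11 are possible by Lagrange.
The subgroups of order 11 are: {e, r, r^2, r^3, r^4, r^5, r^6, r^7, r^8, r^9, r^10}.
So G has 1 subgroup of order 11.

1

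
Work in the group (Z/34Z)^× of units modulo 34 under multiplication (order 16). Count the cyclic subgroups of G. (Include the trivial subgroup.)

Group the elements of G by the cyclic subgroup they generate; each cyclic subgroup of order d accounts for φ(d) elements.
Cyclic subgroups by order — order 1: 1; order 2: 1; order 4: 1; order 8: 1; order 16: 1.
Total: 5.

5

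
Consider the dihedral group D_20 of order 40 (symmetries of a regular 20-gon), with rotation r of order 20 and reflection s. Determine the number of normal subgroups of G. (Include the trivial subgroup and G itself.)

9

G has 48 subgroups. Checking conjugation-invariance by order — order 1: 1/1 normal; order 2: 1/21 normal; order 4: 1/11 normal; order 5: 1/1 normal; order 8: 0/5 normal; order 10: 1/5 normal; order 20: 3/3 normal; order 40: 1/1 normal.
Total normal subgroups: 9.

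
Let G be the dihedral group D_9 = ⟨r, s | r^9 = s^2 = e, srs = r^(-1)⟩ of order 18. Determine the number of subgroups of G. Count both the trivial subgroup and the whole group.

|G| = 18, so by Lagrange every subgroup order divides 18. Divisors: 1, 2, 3, 6, 9, 18.
Subgroups by order — order 1: 1; order 2: 9; order 3: 1; order 6: 3; order 9: 1; order 18: 1.
Total: 1 + 9 + 1 + 3 + 1 + 1 = 16.

16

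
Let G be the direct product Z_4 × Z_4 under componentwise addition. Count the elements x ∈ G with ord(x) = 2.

3

An element (a,b) has order lcm(ord(a), ord(b)); count pairs with lcm equal to 2.
Enumerating gives 3 such elements.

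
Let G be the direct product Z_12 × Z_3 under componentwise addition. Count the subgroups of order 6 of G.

4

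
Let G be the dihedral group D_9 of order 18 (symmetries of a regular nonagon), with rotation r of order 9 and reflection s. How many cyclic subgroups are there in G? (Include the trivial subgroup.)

12

Each element a generates a cyclic subgroup ⟨a⟩; distinct elements may generate the same one (a cyclic group of order d has φ(d) generators).
Cyclic subgroups by order — order 1: 1; order 2: 9; order 3: 1; order 9: 1.
Total: 12.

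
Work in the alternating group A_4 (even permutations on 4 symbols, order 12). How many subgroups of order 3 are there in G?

4

|G| = 12 and 3 | 12, so subgroups of order 3 are possible by Lagrange.
The subgroups of order 3 are: {e, (1 2 3), (1 3 2)}; {e, (1 2 4), (1 4 2)}; {e, (1 3 4), (1 4 3)}; {e, (2 3 4), (2 4 3)}.
So G has 4 subgroups of order 3.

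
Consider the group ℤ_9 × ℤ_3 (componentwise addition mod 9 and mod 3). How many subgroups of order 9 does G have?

4

|G| = 27 and 9 | 27, so subgroups of order 9 are possible by Lagrange.
The subgroups of order 9 are: {(0,0), (0,1), (0,2), (3,0), (3,1), (3,2), (6,0), (6,1), (6,2)}; {(0,0), (1,0), (2,0), (3,0), (4,0), (5,0), (6,0), (7,0), (8,0)}; {(0,0), (1,1), (2,2), (3,0), (4,1), (5,2), (6,0), (7,1), (8,2)}; {(0,0), (1,2), (2,1), (3,0), (4,2), (5,1), (6,0), (7,2), (8,1)}.
So G has 4 subgroups of order 9.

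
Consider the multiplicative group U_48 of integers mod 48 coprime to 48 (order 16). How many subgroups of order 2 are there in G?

7

|G| = 16 and 2 | 16, so subgroups of order 2 are possible by Lagrange.
The subgroups of order 2 are: {1, 17}; {1, 23}; {1, 25}; {1, 31}; … (7 in all).
So G has 7 subgroups of order 2.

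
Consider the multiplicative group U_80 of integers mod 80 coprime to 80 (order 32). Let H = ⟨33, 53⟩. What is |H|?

16

|⟨33⟩| = 4 and |⟨53⟩| = 4, so |H| is a multiple of lcm(4, 4) = 4 and divides |G| = 32.
Closing under the operation: H = {1, 9, 13, 17, 21, 29, 33, 37, 41, 49, 53, 57, 61, 69, 73, 77}, so |H| = 16.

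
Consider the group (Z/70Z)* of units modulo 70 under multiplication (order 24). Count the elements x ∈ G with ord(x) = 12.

The elements of order 12 are: 3, 17, 23, 33, 37, 47, 53, 67.
That's 8.

8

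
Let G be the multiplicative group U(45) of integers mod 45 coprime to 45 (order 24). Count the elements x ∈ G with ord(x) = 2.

3

The elements of order 2 are: 19, 26, 44.
That's 3.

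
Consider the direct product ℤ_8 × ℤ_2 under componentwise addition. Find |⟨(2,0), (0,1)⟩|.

|⟨(2,0)⟩| = 4 and |⟨(0,1)⟩| = 2, so |H| is a multiple of lcm(4, 2) = 4 and divides |G| = 16.
Closing under the operation: H = {(0,0), (0,1), (2,0), (2,1), (4,0), (4,1), (6,0), (6,1)}, so |H| = 8.

8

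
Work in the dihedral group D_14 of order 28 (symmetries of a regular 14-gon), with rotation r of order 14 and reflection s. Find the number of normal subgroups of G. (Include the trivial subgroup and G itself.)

7

G has 28 subgroups. Checking conjugation-invariance by order — order 1: 1/1 normal; order 2: 1/15 normal; order 4: 0/7 normal; order 7: 1/1 normal; order 14: 3/3 normal; order 28: 1/1 normal.
Total normal subgroups: 7.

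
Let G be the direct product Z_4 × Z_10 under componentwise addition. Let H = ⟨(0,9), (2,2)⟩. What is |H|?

20

|⟨(0,9)⟩| = 10 and |⟨(2,2)⟩| = 10, so |H| is a multiple of lcm(10, 10) = 10 and divides |G| = 40.
Closing under the operation: H = {(0,0), (0,1), (0,2), (0,3), (0,4), (0,5), (0,6), (0,7), (0,8), (0,9), (2,0), (2,1), (2,2), (2,3), (2,4), (2,5), (2,6), (2,7), (2,8), (2,9)}, so |H| = 20.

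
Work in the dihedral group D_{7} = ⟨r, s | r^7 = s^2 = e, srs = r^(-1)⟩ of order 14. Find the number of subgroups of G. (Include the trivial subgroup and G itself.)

|G| = 14, so by Lagrange every subgroup order divides 14. Divisors: 1, 2, 7, 14.
Subgroups by order — order 1: 1; order 2: 7; order 7: 1; order 14: 1.
Total: 1 + 7 + 1 + 1 = 10.

10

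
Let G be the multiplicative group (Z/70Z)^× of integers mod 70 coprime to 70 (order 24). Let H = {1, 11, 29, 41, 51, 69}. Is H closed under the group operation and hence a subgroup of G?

No

Closure fails: 51 · 69 = 19 ∉ H. So H is not a subgroup.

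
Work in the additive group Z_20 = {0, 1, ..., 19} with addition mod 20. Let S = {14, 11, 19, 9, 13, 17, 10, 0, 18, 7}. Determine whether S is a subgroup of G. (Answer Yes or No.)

14 ∈ S but its inverse 6 ∉ S, so S is not a subgroup.

No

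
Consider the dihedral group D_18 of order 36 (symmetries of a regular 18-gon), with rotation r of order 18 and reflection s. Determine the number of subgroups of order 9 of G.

|G| = 36 and 9 | 36, so subgroups of order 9 are possible by Lagrange.
The subgroups of order 9 are: {e, r^2, r^4, r^6, r^8, r^10, r^12, r^14, r^16}.
So G has 1 subgroup of order 9.

1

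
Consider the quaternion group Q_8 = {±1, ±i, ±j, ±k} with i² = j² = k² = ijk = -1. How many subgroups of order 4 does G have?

3

|G| = 8 and 4 | 8, so subgroups of order 4 are possible by Lagrange.
The subgroups of order 4 are: {1, -1, i, -i}; {1, -1, j, -j}; {1, -1, k, -k}.
So G has 3 subgroups of order 4.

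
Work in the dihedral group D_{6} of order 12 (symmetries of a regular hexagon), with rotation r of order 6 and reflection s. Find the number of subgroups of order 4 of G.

3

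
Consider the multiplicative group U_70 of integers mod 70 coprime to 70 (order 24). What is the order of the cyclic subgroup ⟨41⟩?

2

Compute successive powers of 41 mod 70: 41, 1; 41^2 ≡ 1 (mod 70).
So |⟨41⟩| = 2.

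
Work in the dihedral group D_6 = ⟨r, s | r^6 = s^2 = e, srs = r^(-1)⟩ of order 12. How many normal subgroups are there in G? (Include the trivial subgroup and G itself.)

G has 16 subgroups. Checking conjugation-invariance by order — order 1: 1/1 normal; order 2: 1/7 normal; order 3: 1/1 normal; order 4: 0/3 normal; order 6: 3/3 normal; order 12: 1/1 normal.
Total normal subgroups: 7.

7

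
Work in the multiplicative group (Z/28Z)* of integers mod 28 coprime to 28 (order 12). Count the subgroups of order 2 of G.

3

|G| = 12 and 2 | 12, so subgroups of order 2 are possible by Lagrange.
The subgroups of order 2 are: {1, 13}; {1, 15}; {1, 27}.
So G has 3 subgroups of order 2.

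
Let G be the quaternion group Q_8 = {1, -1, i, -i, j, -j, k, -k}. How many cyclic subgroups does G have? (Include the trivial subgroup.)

Group the elements of G by the cyclic subgroup they generate; each cyclic subgroup of order d accounts for φ(d) elements.
Cyclic subgroups by order — order 1: 1; order 2: 1; order 4: 3.
Total: 5.

5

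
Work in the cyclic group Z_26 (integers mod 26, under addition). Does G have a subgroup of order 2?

Yes

2 | 26. A subgroup of order 2 is {0, 13}.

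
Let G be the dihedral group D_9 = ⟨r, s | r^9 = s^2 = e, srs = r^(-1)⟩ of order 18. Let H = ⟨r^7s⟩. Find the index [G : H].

9

|⟨r^7s⟩| = 2 and |G| = 18.
By Lagrange, [G : H] = |G|/|H| = 18/2 = 9.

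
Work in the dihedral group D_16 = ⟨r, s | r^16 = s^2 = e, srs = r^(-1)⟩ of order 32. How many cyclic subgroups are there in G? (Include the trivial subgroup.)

A cyclic subgroup of order d is generated by each of its φ(d) elements of order d, so the cyclic subgroups of order d number (#elements of order d)/φ(d).
Cyclic subgroups by order — order 1: 1; order 2: 17; order 4: 1; order 8: 1; order 16: 1.
Total: 21.

21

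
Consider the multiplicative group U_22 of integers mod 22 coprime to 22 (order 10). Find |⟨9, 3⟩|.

5

|⟨9⟩| = 5 and |⟨3⟩| = 5, so |H| is a multiple of lcm(5, 5) = 5 and divides |G| = 10.
Closing under the operation: H = {1, 3, 5, 9, 15}, so |H| = 5.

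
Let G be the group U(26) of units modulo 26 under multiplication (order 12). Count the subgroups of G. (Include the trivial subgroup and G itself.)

6

|G| = 12, so by Lagrange every subgroup order divides 12. Divisors: 1, 2, 3, 4, 6, 12.
Subgroups by order — order 1: 1; order 2: 1; order 3: 1; order 4: 1; order 6: 1; order 12: 1.
Total: 1 + 1 + 1 + 1 + 1 + 1 = 6.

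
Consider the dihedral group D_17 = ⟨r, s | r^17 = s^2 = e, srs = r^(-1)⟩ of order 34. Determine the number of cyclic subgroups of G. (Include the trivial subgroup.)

Group the elements of G by the cyclic subgroup they generate; each cyclic subgroup of order d accounts for φ(d) elements.
Cyclic subgroups by order — order 1: 1; order 2: 17; order 17: 1.
Total: 19.

19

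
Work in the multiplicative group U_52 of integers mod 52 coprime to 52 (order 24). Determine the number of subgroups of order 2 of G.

3

|G| = 24 and 2 | 24, so subgroups of order 2 are possible by Lagrange.
The subgroups of order 2 are: {1, 25}; {1, 27}; {1, 51}.
So G has 3 subgroups of order 2.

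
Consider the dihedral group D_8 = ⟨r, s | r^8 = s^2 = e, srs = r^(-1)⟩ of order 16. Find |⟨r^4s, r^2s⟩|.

|⟨r^4s⟩| = 2 and |⟨r^2s⟩| = 2, so |H| is a multiple of lcm(2, 2) = 2 and divides |G| = 16.
Closing under the operation: H = {e, r^2, r^4, r^6, s, r^2s, r^4s, r^6s}, so |H| = 8.

8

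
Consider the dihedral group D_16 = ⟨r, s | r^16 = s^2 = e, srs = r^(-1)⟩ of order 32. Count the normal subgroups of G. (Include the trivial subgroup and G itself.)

G has 36 subgroups. Checking conjugation-invariance by order — order 1: 1/1 normal; order 2: 1/17 normal; order 4: 1/9 normal; order 8: 1/5 normal; order 16: 3/3 normal; order 32: 1/1 normal.
Total normal subgroups: 8.

8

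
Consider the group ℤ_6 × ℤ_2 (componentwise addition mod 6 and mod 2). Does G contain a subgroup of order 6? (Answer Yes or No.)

Yes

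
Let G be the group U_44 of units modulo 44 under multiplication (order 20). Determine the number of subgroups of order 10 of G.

3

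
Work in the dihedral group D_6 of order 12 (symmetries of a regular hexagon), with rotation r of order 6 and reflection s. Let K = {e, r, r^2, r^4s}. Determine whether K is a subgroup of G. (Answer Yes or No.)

r ∈ K but its inverse r^5 ∉ K, so K is not a subgroup.

No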